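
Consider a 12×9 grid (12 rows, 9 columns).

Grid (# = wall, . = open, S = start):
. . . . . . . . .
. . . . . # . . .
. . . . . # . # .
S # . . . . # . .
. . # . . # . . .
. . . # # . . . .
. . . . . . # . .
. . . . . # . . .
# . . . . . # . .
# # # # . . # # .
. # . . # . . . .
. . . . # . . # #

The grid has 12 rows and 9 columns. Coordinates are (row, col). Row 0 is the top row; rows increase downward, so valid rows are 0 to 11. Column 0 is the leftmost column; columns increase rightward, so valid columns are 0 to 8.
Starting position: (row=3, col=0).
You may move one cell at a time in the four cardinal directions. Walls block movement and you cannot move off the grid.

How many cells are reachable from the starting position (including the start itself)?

BFS flood-fill from (row=3, col=0):
  Distance 0: (row=3, col=0)
  Distance 1: (row=2, col=0), (row=4, col=0)
  Distance 2: (row=1, col=0), (row=2, col=1), (row=4, col=1), (row=5, col=0)
  Distance 3: (row=0, col=0), (row=1, col=1), (row=2, col=2), (row=5, col=1), (row=6, col=0)
  Distance 4: (row=0, col=1), (row=1, col=2), (row=2, col=3), (row=3, col=2), (row=5, col=2), (row=6, col=1), (row=7, col=0)
  Distance 5: (row=0, col=2), (row=1, col=3), (row=2, col=4), (row=3, col=3), (row=6, col=2), (row=7, col=1)
  Distance 6: (row=0, col=3), (row=1, col=4), (row=3, col=4), (row=4, col=3), (row=6, col=3), (row=7, col=2), (row=8, col=1)
  Distance 7: (row=0, col=4), (row=3, col=5), (row=4, col=4), (row=6, col=4), (row=7, col=3), (row=8, col=2)
  Distance 8: (row=0, col=5), (row=6, col=5), (row=7, col=4), (row=8, col=3)
  Distance 9: (row=0, col=6), (row=5, col=5), (row=8, col=4)
  Distance 10: (row=0, col=7), (row=1, col=6), (row=5, col=6), (row=8, col=5), (row=9, col=4)
  Distance 11: (row=0, col=8), (row=1, col=7), (row=2, col=6), (row=4, col=6), (row=5, col=7), (row=9, col=5)
  Distance 12: (row=1, col=8), (row=4, col=7), (row=5, col=8), (row=6, col=7), (row=10, col=5)
  Distance 13: (row=2, col=8), (row=3, col=7), (row=4, col=8), (row=6, col=8), (row=7, col=7), (row=10, col=6), (row=11, col=5)
  Distance 14: (row=3, col=8), (row=7, col=6), (row=7, col=8), (row=8, col=7), (row=10, col=7), (row=11, col=6)
  Distance 15: (row=8, col=8), (row=10, col=8)
  Distance 16: (row=9, col=8)
Total reachable: 77 (grid has 84 open cells total)

Answer: Reachable cells: 77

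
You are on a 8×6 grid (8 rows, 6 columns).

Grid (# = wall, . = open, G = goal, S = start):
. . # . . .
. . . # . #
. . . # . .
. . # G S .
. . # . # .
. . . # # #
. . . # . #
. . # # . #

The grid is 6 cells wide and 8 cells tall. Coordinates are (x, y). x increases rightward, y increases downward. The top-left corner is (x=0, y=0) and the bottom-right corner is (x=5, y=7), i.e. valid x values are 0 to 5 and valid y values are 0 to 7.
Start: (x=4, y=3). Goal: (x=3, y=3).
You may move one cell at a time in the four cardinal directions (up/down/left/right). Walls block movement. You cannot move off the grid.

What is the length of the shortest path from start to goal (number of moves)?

BFS from (x=4, y=3) until reaching (x=3, y=3):
  Distance 0: (x=4, y=3)
  Distance 1: (x=4, y=2), (x=3, y=3), (x=5, y=3)  <- goal reached here
One shortest path (1 moves): (x=4, y=3) -> (x=3, y=3)

Answer: Shortest path length: 1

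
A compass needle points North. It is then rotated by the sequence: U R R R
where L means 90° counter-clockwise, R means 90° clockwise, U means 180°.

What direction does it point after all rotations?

Start: North
  U (U-turn (180°)) -> South
  R (right (90° clockwise)) -> West
  R (right (90° clockwise)) -> North
  R (right (90° clockwise)) -> East
Final: East

Answer: Final heading: East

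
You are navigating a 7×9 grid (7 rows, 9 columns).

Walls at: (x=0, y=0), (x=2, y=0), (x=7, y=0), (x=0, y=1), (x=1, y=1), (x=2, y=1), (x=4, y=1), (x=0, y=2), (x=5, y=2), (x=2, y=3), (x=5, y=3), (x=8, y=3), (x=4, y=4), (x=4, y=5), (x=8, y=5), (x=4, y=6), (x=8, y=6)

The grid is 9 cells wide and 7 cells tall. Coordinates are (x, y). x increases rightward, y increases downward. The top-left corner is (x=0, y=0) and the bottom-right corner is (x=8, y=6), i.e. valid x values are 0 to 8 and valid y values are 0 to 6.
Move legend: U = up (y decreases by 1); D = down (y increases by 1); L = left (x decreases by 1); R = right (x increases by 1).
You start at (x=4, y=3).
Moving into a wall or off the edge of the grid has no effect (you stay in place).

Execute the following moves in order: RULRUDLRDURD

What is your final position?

Start: (x=4, y=3)
  R (right): blocked, stay at (x=4, y=3)
  U (up): (x=4, y=3) -> (x=4, y=2)
  L (left): (x=4, y=2) -> (x=3, y=2)
  R (right): (x=3, y=2) -> (x=4, y=2)
  U (up): blocked, stay at (x=4, y=2)
  D (down): (x=4, y=2) -> (x=4, y=3)
  L (left): (x=4, y=3) -> (x=3, y=3)
  R (right): (x=3, y=3) -> (x=4, y=3)
  D (down): blocked, stay at (x=4, y=3)
  U (up): (x=4, y=3) -> (x=4, y=2)
  R (right): blocked, stay at (x=4, y=2)
  D (down): (x=4, y=2) -> (x=4, y=3)
Final: (x=4, y=3)

Answer: Final position: (x=4, y=3)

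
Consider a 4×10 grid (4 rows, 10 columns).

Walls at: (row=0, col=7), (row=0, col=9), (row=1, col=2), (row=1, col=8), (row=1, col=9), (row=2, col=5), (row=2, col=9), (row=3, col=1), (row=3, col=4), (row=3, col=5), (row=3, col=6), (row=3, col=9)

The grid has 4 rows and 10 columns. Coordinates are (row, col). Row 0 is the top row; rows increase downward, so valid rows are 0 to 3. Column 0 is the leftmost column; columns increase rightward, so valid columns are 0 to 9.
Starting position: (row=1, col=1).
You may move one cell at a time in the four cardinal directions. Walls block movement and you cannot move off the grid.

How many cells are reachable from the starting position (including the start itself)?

Answer: Reachable cells: 27

Derivation:
BFS flood-fill from (row=1, col=1):
  Distance 0: (row=1, col=1)
  Distance 1: (row=0, col=1), (row=1, col=0), (row=2, col=1)
  Distance 2: (row=0, col=0), (row=0, col=2), (row=2, col=0), (row=2, col=2)
  Distance 3: (row=0, col=3), (row=2, col=3), (row=3, col=0), (row=3, col=2)
  Distance 4: (row=0, col=4), (row=1, col=3), (row=2, col=4), (row=3, col=3)
  Distance 5: (row=0, col=5), (row=1, col=4)
  Distance 6: (row=0, col=6), (row=1, col=5)
  Distance 7: (row=1, col=6)
  Distance 8: (row=1, col=7), (row=2, col=6)
  Distance 9: (row=2, col=7)
  Distance 10: (row=2, col=8), (row=3, col=7)
  Distance 11: (row=3, col=8)
Total reachable: 27 (grid has 28 open cells total)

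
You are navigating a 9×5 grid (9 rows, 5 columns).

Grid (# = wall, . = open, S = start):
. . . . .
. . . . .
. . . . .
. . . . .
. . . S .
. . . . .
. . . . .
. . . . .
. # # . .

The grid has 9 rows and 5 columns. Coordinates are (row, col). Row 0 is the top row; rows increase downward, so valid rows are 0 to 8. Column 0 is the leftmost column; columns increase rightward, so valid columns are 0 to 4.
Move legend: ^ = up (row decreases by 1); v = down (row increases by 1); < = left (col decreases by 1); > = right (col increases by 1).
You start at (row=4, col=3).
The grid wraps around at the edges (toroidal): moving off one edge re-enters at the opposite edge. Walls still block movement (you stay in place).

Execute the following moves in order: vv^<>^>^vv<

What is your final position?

Start: (row=4, col=3)
  v (down): (row=4, col=3) -> (row=5, col=3)
  v (down): (row=5, col=3) -> (row=6, col=3)
  ^ (up): (row=6, col=3) -> (row=5, col=3)
  < (left): (row=5, col=3) -> (row=5, col=2)
  > (right): (row=5, col=2) -> (row=5, col=3)
  ^ (up): (row=5, col=3) -> (row=4, col=3)
  > (right): (row=4, col=3) -> (row=4, col=4)
  ^ (up): (row=4, col=4) -> (row=3, col=4)
  v (down): (row=3, col=4) -> (row=4, col=4)
  v (down): (row=4, col=4) -> (row=5, col=4)
  < (left): (row=5, col=4) -> (row=5, col=3)
Final: (row=5, col=3)

Answer: Final position: (row=5, col=3)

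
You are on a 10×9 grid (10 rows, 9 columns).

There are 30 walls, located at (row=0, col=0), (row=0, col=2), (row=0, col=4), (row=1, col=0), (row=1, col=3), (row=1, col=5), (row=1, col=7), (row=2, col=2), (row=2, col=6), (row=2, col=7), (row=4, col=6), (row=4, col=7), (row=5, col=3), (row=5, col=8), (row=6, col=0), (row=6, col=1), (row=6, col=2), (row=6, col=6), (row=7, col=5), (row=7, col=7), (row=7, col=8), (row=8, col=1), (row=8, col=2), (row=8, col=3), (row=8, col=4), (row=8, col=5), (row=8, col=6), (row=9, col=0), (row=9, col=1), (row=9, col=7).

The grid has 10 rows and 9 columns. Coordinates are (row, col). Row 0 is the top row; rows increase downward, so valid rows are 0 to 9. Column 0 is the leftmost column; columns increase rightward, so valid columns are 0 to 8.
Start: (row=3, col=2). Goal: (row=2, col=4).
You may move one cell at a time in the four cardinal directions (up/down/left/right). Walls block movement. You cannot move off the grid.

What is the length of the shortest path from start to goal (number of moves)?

BFS from (row=3, col=2) until reaching (row=2, col=4):
  Distance 0: (row=3, col=2)
  Distance 1: (row=3, col=1), (row=3, col=3), (row=4, col=2)
  Distance 2: (row=2, col=1), (row=2, col=3), (row=3, col=0), (row=3, col=4), (row=4, col=1), (row=4, col=3), (row=5, col=2)
  Distance 3: (row=1, col=1), (row=2, col=0), (row=2, col=4), (row=3, col=5), (row=4, col=0), (row=4, col=4), (row=5, col=1)  <- goal reached here
One shortest path (3 moves): (row=3, col=2) -> (row=3, col=3) -> (row=3, col=4) -> (row=2, col=4)

Answer: Shortest path length: 3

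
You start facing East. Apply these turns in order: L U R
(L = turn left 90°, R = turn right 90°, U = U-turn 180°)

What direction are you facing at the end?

Start: East
  L (left (90° counter-clockwise)) -> North
  U (U-turn (180°)) -> South
  R (right (90° clockwise)) -> West
Final: West

Answer: Final heading: West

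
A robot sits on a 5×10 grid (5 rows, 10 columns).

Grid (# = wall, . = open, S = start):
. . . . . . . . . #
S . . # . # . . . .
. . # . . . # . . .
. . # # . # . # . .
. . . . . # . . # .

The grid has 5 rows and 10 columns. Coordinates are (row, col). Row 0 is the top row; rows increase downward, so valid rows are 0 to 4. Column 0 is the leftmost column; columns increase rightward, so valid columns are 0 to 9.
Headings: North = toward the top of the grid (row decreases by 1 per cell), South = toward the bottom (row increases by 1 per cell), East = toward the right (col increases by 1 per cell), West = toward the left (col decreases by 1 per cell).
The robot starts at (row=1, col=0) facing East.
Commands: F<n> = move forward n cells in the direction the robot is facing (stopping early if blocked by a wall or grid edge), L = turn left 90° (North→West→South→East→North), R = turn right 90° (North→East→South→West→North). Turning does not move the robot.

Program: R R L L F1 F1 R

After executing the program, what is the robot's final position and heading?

Answer: Final position: (row=1, col=2), facing South

Derivation:
Start: (row=1, col=0), facing East
  R: turn right, now facing South
  R: turn right, now facing West
  L: turn left, now facing South
  L: turn left, now facing East
  F1: move forward 1, now at (row=1, col=1)
  F1: move forward 1, now at (row=1, col=2)
  R: turn right, now facing South
Final: (row=1, col=2), facing South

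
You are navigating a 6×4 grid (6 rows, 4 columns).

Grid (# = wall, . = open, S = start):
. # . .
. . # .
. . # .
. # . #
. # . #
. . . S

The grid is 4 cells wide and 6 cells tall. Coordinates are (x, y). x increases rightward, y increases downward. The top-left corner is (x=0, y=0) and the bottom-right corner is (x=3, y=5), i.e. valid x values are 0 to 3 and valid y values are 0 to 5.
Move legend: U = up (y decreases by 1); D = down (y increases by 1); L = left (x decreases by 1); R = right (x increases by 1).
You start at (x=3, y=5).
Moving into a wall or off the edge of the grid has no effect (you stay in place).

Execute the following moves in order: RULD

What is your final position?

Start: (x=3, y=5)
  R (right): blocked, stay at (x=3, y=5)
  U (up): blocked, stay at (x=3, y=5)
  L (left): (x=3, y=5) -> (x=2, y=5)
  D (down): blocked, stay at (x=2, y=5)
Final: (x=2, y=5)

Answer: Final position: (x=2, y=5)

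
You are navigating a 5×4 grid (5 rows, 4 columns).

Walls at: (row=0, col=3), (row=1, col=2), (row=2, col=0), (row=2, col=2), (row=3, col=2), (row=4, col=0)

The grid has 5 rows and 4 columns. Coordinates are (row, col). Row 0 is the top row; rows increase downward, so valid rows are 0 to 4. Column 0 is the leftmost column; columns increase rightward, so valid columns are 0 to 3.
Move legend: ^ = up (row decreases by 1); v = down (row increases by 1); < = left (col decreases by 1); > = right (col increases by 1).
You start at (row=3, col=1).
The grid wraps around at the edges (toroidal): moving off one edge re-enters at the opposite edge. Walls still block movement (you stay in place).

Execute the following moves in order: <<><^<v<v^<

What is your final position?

Start: (row=3, col=1)
  < (left): (row=3, col=1) -> (row=3, col=0)
  < (left): (row=3, col=0) -> (row=3, col=3)
  > (right): (row=3, col=3) -> (row=3, col=0)
  < (left): (row=3, col=0) -> (row=3, col=3)
  ^ (up): (row=3, col=3) -> (row=2, col=3)
  < (left): blocked, stay at (row=2, col=3)
  v (down): (row=2, col=3) -> (row=3, col=3)
  < (left): blocked, stay at (row=3, col=3)
  v (down): (row=3, col=3) -> (row=4, col=3)
  ^ (up): (row=4, col=3) -> (row=3, col=3)
  < (left): blocked, stay at (row=3, col=3)
Final: (row=3, col=3)

Answer: Final position: (row=3, col=3)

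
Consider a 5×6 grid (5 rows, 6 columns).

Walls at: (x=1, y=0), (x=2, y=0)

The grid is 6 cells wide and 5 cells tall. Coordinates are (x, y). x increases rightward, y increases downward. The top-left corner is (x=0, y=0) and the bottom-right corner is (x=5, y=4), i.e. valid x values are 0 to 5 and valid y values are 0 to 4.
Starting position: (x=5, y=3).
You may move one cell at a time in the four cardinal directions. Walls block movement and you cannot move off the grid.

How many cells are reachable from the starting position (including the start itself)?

Answer: Reachable cells: 28

Derivation:
BFS flood-fill from (x=5, y=3):
  Distance 0: (x=5, y=3)
  Distance 1: (x=5, y=2), (x=4, y=3), (x=5, y=4)
  Distance 2: (x=5, y=1), (x=4, y=2), (x=3, y=3), (x=4, y=4)
  Distance 3: (x=5, y=0), (x=4, y=1), (x=3, y=2), (x=2, y=3), (x=3, y=4)
  Distance 4: (x=4, y=0), (x=3, y=1), (x=2, y=2), (x=1, y=3), (x=2, y=4)
  Distance 5: (x=3, y=0), (x=2, y=1), (x=1, y=2), (x=0, y=3), (x=1, y=4)
  Distance 6: (x=1, y=1), (x=0, y=2), (x=0, y=4)
  Distance 7: (x=0, y=1)
  Distance 8: (x=0, y=0)
Total reachable: 28 (grid has 28 open cells total)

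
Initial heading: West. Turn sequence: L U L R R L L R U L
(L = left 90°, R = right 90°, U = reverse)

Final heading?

Answer: Final heading: East

Derivation:
Start: West
  L (left (90° counter-clockwise)) -> South
  U (U-turn (180°)) -> North
  L (left (90° counter-clockwise)) -> West
  R (right (90° clockwise)) -> North
  R (right (90° clockwise)) -> East
  L (left (90° counter-clockwise)) -> North
  L (left (90° counter-clockwise)) -> West
  R (right (90° clockwise)) -> North
  U (U-turn (180°)) -> South
  L (left (90° counter-clockwise)) -> East
Final: East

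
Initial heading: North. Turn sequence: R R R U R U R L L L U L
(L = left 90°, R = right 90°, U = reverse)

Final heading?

Start: North
  R (right (90° clockwise)) -> East
  R (right (90° clockwise)) -> South
  R (right (90° clockwise)) -> West
  U (U-turn (180°)) -> East
  R (right (90° clockwise)) -> South
  U (U-turn (180°)) -> North
  R (right (90° clockwise)) -> East
  L (left (90° counter-clockwise)) -> North
  L (left (90° counter-clockwise)) -> West
  L (left (90° counter-clockwise)) -> South
  U (U-turn (180°)) -> North
  L (left (90° counter-clockwise)) -> West
Final: West

Answer: Final heading: West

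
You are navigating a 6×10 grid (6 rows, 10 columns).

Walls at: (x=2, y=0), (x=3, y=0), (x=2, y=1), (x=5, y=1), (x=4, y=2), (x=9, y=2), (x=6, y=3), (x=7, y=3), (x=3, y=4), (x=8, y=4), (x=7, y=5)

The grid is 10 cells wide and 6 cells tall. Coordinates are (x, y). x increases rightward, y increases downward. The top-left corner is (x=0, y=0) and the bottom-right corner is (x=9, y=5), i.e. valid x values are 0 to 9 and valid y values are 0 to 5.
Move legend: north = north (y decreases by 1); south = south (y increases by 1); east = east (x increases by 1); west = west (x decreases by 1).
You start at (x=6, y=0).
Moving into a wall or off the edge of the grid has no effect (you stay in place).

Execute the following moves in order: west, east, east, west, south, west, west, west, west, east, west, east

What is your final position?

Start: (x=6, y=0)
  west (west): (x=6, y=0) -> (x=5, y=0)
  east (east): (x=5, y=0) -> (x=6, y=0)
  east (east): (x=6, y=0) -> (x=7, y=0)
  west (west): (x=7, y=0) -> (x=6, y=0)
  south (south): (x=6, y=0) -> (x=6, y=1)
  [×4]west (west): blocked, stay at (x=6, y=1)
  east (east): (x=6, y=1) -> (x=7, y=1)
  west (west): (x=7, y=1) -> (x=6, y=1)
  east (east): (x=6, y=1) -> (x=7, y=1)
Final: (x=7, y=1)

Answer: Final position: (x=7, y=1)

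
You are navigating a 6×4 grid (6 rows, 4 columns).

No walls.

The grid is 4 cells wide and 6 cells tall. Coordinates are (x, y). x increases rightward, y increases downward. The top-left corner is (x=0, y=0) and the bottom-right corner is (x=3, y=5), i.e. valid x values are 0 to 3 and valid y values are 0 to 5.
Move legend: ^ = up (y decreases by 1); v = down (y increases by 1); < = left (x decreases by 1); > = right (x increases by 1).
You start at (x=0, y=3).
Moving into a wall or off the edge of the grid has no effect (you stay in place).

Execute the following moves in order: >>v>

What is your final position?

Answer: Final position: (x=3, y=4)

Derivation:
Start: (x=0, y=3)
  > (right): (x=0, y=3) -> (x=1, y=3)
  > (right): (x=1, y=3) -> (x=2, y=3)
  v (down): (x=2, y=3) -> (x=2, y=4)
  > (right): (x=2, y=4) -> (x=3, y=4)
Final: (x=3, y=4)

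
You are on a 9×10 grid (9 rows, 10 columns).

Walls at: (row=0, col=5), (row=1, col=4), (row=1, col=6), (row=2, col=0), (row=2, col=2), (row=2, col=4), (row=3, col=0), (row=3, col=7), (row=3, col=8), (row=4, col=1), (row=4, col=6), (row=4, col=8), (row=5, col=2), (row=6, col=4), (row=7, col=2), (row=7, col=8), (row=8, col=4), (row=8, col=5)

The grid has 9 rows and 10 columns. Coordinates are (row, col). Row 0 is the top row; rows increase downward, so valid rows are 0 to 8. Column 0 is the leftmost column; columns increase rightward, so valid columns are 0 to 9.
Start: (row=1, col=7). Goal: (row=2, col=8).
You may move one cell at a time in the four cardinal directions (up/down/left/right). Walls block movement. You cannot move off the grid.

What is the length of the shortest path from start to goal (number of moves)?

BFS from (row=1, col=7) until reaching (row=2, col=8):
  Distance 0: (row=1, col=7)
  Distance 1: (row=0, col=7), (row=1, col=8), (row=2, col=7)
  Distance 2: (row=0, col=6), (row=0, col=8), (row=1, col=9), (row=2, col=6), (row=2, col=8)  <- goal reached here
One shortest path (2 moves): (row=1, col=7) -> (row=1, col=8) -> (row=2, col=8)

Answer: Shortest path length: 2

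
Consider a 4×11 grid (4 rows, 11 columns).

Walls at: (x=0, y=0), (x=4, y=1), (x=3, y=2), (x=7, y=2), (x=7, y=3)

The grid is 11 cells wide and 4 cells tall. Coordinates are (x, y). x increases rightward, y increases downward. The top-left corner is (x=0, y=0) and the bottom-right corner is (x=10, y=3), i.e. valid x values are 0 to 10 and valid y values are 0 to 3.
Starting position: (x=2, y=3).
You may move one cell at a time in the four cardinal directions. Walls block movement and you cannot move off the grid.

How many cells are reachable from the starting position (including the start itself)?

Answer: Reachable cells: 39

Derivation:
BFS flood-fill from (x=2, y=3):
  Distance 0: (x=2, y=3)
  Distance 1: (x=2, y=2), (x=1, y=3), (x=3, y=3)
  Distance 2: (x=2, y=1), (x=1, y=2), (x=0, y=3), (x=4, y=3)
  Distance 3: (x=2, y=0), (x=1, y=1), (x=3, y=1), (x=0, y=2), (x=4, y=2), (x=5, y=3)
  Distance 4: (x=1, y=0), (x=3, y=0), (x=0, y=1), (x=5, y=2), (x=6, y=3)
  Distance 5: (x=4, y=0), (x=5, y=1), (x=6, y=2)
  Distance 6: (x=5, y=0), (x=6, y=1)
  Distance 7: (x=6, y=0), (x=7, y=1)
  Distance 8: (x=7, y=0), (x=8, y=1)
  Distance 9: (x=8, y=0), (x=9, y=1), (x=8, y=2)
  Distance 10: (x=9, y=0), (x=10, y=1), (x=9, y=2), (x=8, y=3)
  Distance 11: (x=10, y=0), (x=10, y=2), (x=9, y=3)
  Distance 12: (x=10, y=3)
Total reachable: 39 (grid has 39 open cells total)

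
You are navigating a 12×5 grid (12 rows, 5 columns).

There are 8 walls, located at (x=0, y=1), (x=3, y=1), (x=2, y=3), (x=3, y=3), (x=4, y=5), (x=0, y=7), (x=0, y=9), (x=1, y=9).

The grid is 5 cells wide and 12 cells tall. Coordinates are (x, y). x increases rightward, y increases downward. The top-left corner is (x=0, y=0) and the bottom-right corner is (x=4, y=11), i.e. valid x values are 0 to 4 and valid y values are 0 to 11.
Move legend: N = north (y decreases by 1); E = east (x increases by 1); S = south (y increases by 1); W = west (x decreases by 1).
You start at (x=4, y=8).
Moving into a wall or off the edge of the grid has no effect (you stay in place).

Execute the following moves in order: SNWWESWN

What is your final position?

Start: (x=4, y=8)
  S (south): (x=4, y=8) -> (x=4, y=9)
  N (north): (x=4, y=9) -> (x=4, y=8)
  W (west): (x=4, y=8) -> (x=3, y=8)
  W (west): (x=3, y=8) -> (x=2, y=8)
  E (east): (x=2, y=8) -> (x=3, y=8)
  S (south): (x=3, y=8) -> (x=3, y=9)
  W (west): (x=3, y=9) -> (x=2, y=9)
  N (north): (x=2, y=9) -> (x=2, y=8)
Final: (x=2, y=8)

Answer: Final position: (x=2, y=8)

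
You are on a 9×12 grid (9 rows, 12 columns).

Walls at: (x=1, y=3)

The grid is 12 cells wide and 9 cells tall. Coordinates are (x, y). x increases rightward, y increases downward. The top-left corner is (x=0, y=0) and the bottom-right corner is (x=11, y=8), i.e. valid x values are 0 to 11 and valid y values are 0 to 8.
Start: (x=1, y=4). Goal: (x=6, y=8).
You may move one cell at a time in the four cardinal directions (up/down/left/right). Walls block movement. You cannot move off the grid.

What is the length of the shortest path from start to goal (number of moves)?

BFS from (x=1, y=4) until reaching (x=6, y=8):
  Distance 0: (x=1, y=4)
  Distance 1: (x=0, y=4), (x=2, y=4), (x=1, y=5)
  Distance 2: (x=0, y=3), (x=2, y=3), (x=3, y=4), (x=0, y=5), (x=2, y=5), (x=1, y=6)
  Distance 3: (x=0, y=2), (x=2, y=2), (x=3, y=3), (x=4, y=4), (x=3, y=5), (x=0, y=6), (x=2, y=6), (x=1, y=7)
  Distance 4: (x=0, y=1), (x=2, y=1), (x=1, y=2), (x=3, y=2), (x=4, y=3), (x=5, y=4), (x=4, y=5), (x=3, y=6), (x=0, y=7), (x=2, y=7), (x=1, y=8)
  Distance 5: (x=0, y=0), (x=2, y=0), (x=1, y=1), (x=3, y=1), (x=4, y=2), (x=5, y=3), (x=6, y=4), (x=5, y=5), (x=4, y=6), (x=3, y=7), (x=0, y=8), (x=2, y=8)
  Distance 6: (x=1, y=0), (x=3, y=0), (x=4, y=1), (x=5, y=2), (x=6, y=3), (x=7, y=4), (x=6, y=5), (x=5, y=6), (x=4, y=7), (x=3, y=8)
  Distance 7: (x=4, y=0), (x=5, y=1), (x=6, y=2), (x=7, y=3), (x=8, y=4), (x=7, y=5), (x=6, y=6), (x=5, y=7), (x=4, y=8)
  Distance 8: (x=5, y=0), (x=6, y=1), (x=7, y=2), (x=8, y=3), (x=9, y=4), (x=8, y=5), (x=7, y=6), (x=6, y=7), (x=5, y=8)
  Distance 9: (x=6, y=0), (x=7, y=1), (x=8, y=2), (x=9, y=3), (x=10, y=4), (x=9, y=5), (x=8, y=6), (x=7, y=7), (x=6, y=8)  <- goal reached here
One shortest path (9 moves): (x=1, y=4) -> (x=2, y=4) -> (x=3, y=4) -> (x=4, y=4) -> (x=5, y=4) -> (x=6, y=4) -> (x=6, y=5) -> (x=6, y=6) -> (x=6, y=7) -> (x=6, y=8)

Answer: Shortest path length: 9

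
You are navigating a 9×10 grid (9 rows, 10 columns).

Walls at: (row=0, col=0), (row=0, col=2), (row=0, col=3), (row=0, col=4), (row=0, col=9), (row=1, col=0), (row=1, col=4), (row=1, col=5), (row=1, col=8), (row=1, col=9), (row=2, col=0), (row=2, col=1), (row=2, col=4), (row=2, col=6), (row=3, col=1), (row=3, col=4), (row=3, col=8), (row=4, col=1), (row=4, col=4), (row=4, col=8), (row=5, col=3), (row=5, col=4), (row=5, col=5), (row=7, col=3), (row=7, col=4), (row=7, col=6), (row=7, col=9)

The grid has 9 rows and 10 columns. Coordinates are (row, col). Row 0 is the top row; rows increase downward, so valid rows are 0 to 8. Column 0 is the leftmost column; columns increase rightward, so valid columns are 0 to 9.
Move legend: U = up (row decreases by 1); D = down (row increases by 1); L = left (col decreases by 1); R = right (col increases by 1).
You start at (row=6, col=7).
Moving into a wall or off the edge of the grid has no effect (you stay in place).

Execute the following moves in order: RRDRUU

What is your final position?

Answer: Final position: (row=4, col=9)

Derivation:
Start: (row=6, col=7)
  R (right): (row=6, col=7) -> (row=6, col=8)
  R (right): (row=6, col=8) -> (row=6, col=9)
  D (down): blocked, stay at (row=6, col=9)
  R (right): blocked, stay at (row=6, col=9)
  U (up): (row=6, col=9) -> (row=5, col=9)
  U (up): (row=5, col=9) -> (row=4, col=9)
Final: (row=4, col=9)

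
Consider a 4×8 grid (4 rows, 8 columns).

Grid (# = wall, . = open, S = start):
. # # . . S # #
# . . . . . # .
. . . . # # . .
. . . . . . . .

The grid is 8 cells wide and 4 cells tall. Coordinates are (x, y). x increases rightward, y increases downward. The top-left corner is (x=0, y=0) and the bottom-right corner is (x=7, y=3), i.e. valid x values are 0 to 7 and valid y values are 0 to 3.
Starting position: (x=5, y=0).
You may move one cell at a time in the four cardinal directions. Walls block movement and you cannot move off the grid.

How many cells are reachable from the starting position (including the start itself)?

Answer: Reachable cells: 23

Derivation:
BFS flood-fill from (x=5, y=0):
  Distance 0: (x=5, y=0)
  Distance 1: (x=4, y=0), (x=5, y=1)
  Distance 2: (x=3, y=0), (x=4, y=1)
  Distance 3: (x=3, y=1)
  Distance 4: (x=2, y=1), (x=3, y=2)
  Distance 5: (x=1, y=1), (x=2, y=2), (x=3, y=3)
  Distance 6: (x=1, y=2), (x=2, y=3), (x=4, y=3)
  Distance 7: (x=0, y=2), (x=1, y=3), (x=5, y=3)
  Distance 8: (x=0, y=3), (x=6, y=3)
  Distance 9: (x=6, y=2), (x=7, y=3)
  Distance 10: (x=7, y=2)
  Distance 11: (x=7, y=1)
Total reachable: 23 (grid has 24 open cells total)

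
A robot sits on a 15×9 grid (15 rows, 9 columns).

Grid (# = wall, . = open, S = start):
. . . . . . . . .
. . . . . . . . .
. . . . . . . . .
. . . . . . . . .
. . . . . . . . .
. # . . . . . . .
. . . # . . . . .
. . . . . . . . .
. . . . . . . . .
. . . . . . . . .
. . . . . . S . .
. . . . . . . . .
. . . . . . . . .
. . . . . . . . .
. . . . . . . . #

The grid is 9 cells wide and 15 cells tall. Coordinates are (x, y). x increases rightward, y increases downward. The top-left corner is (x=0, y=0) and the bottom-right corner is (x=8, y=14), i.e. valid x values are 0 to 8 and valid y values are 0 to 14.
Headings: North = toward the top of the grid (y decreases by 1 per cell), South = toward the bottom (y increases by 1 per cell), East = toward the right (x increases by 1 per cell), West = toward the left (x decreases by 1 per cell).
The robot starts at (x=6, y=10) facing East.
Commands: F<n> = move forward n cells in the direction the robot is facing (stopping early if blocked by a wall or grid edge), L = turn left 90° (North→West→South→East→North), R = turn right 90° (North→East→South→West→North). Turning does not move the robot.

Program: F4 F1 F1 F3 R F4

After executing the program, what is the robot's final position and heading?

Start: (x=6, y=10), facing East
  F4: move forward 2/4 (blocked), now at (x=8, y=10)
  F1: move forward 0/1 (blocked), now at (x=8, y=10)
  F1: move forward 0/1 (blocked), now at (x=8, y=10)
  F3: move forward 0/3 (blocked), now at (x=8, y=10)
  R: turn right, now facing South
  F4: move forward 3/4 (blocked), now at (x=8, y=13)
Final: (x=8, y=13), facing South

Answer: Final position: (x=8, y=13), facing South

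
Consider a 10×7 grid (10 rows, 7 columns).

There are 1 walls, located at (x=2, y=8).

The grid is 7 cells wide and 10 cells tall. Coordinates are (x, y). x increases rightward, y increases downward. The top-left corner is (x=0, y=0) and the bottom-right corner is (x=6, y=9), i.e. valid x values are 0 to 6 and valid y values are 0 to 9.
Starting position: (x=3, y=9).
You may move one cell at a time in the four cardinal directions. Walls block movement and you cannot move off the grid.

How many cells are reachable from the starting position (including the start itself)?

Answer: Reachable cells: 69

Derivation:
BFS flood-fill from (x=3, y=9):
  Distance 0: (x=3, y=9)
  Distance 1: (x=3, y=8), (x=2, y=9), (x=4, y=9)
  Distance 2: (x=3, y=7), (x=4, y=8), (x=1, y=9), (x=5, y=9)
  Distance 3: (x=3, y=6), (x=2, y=7), (x=4, y=7), (x=1, y=8), (x=5, y=8), (x=0, y=9), (x=6, y=9)
  Distance 4: (x=3, y=5), (x=2, y=6), (x=4, y=6), (x=1, y=7), (x=5, y=7), (x=0, y=8), (x=6, y=8)
  Distance 5: (x=3, y=4), (x=2, y=5), (x=4, y=5), (x=1, y=6), (x=5, y=6), (x=0, y=7), (x=6, y=7)
  Distance 6: (x=3, y=3), (x=2, y=4), (x=4, y=4), (x=1, y=5), (x=5, y=5), (x=0, y=6), (x=6, y=6)
  Distance 7: (x=3, y=2), (x=2, y=3), (x=4, y=3), (x=1, y=4), (x=5, y=4), (x=0, y=5), (x=6, y=5)
  Distance 8: (x=3, y=1), (x=2, y=2), (x=4, y=2), (x=1, y=3), (x=5, y=3), (x=0, y=4), (x=6, y=4)
  Distance 9: (x=3, y=0), (x=2, y=1), (x=4, y=1), (x=1, y=2), (x=5, y=2), (x=0, y=3), (x=6, y=3)
  Distance 10: (x=2, y=0), (x=4, y=0), (x=1, y=1), (x=5, y=1), (x=0, y=2), (x=6, y=2)
  Distance 11: (x=1, y=0), (x=5, y=0), (x=0, y=1), (x=6, y=1)
  Distance 12: (x=0, y=0), (x=6, y=0)
Total reachable: 69 (grid has 69 open cells total)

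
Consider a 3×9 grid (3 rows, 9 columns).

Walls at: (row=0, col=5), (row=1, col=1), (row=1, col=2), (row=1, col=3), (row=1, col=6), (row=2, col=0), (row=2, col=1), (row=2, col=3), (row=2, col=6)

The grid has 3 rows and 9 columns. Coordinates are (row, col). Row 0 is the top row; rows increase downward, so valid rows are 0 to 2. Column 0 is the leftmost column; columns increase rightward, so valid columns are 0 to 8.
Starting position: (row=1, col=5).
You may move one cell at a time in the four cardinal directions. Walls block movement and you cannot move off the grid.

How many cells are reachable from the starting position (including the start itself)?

BFS flood-fill from (row=1, col=5):
  Distance 0: (row=1, col=5)
  Distance 1: (row=1, col=4), (row=2, col=5)
  Distance 2: (row=0, col=4), (row=2, col=4)
  Distance 3: (row=0, col=3)
  Distance 4: (row=0, col=2)
  Distance 5: (row=0, col=1)
  Distance 6: (row=0, col=0)
  Distance 7: (row=1, col=0)
Total reachable: 10 (grid has 18 open cells total)

Answer: Reachable cells: 10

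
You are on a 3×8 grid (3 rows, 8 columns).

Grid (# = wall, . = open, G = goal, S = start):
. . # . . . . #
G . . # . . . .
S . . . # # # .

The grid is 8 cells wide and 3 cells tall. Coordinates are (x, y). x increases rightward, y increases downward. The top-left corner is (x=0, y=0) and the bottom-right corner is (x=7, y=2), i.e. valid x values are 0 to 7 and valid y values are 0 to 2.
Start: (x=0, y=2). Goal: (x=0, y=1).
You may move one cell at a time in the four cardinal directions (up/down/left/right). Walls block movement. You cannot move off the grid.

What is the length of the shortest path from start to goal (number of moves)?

Answer: Shortest path length: 1

Derivation:
BFS from (x=0, y=2) until reaching (x=0, y=1):
  Distance 0: (x=0, y=2)
  Distance 1: (x=0, y=1), (x=1, y=2)  <- goal reached here
One shortest path (1 moves): (x=0, y=2) -> (x=0, y=1)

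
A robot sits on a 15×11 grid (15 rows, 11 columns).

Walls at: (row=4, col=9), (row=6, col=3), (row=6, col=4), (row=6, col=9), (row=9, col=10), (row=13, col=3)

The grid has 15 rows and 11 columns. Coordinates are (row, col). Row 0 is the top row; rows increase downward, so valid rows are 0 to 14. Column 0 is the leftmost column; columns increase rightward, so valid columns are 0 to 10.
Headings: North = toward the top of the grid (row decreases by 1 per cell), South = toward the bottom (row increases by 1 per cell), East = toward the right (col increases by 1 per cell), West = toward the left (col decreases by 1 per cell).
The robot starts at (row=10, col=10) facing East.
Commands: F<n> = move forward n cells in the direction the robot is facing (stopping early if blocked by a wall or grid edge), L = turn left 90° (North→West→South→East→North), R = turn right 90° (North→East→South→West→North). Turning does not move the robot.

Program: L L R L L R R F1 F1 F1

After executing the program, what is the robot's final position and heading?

Answer: Final position: (row=10, col=10), facing North

Derivation:
Start: (row=10, col=10), facing East
  L: turn left, now facing North
  L: turn left, now facing West
  R: turn right, now facing North
  L: turn left, now facing West
  L: turn left, now facing South
  R: turn right, now facing West
  R: turn right, now facing North
  [×3]F1: move forward 0/1 (blocked), now at (row=10, col=10)
Final: (row=10, col=10), facing North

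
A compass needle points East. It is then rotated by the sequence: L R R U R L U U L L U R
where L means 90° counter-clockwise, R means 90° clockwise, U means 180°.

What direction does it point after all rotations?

Start: East
  L (left (90° counter-clockwise)) -> North
  R (right (90° clockwise)) -> East
  R (right (90° clockwise)) -> South
  U (U-turn (180°)) -> North
  R (right (90° clockwise)) -> East
  L (left (90° counter-clockwise)) -> North
  U (U-turn (180°)) -> South
  U (U-turn (180°)) -> North
  L (left (90° counter-clockwise)) -> West
  L (left (90° counter-clockwise)) -> South
  U (U-turn (180°)) -> North
  R (right (90° clockwise)) -> East
Final: East

Answer: Final heading: East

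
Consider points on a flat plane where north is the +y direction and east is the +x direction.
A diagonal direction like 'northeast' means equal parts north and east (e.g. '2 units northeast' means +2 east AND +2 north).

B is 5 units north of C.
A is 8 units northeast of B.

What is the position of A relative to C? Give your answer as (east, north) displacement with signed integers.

Answer: A is at (east=8, north=13) relative to C.

Derivation:
Place C at the origin (east=0, north=0).
  B is 5 units north of C: delta (east=+0, north=+5); B at (east=0, north=5).
  A is 8 units northeast of B: delta (east=+8, north=+8); A at (east=8, north=13).
Therefore A relative to C: (east=8, north=13).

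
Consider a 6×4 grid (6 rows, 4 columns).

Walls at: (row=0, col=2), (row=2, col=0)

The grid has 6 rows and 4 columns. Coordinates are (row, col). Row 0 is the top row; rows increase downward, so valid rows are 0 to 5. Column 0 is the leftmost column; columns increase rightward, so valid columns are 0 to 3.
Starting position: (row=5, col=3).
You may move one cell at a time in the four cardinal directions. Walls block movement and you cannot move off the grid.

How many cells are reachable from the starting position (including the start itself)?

BFS flood-fill from (row=5, col=3):
  Distance 0: (row=5, col=3)
  Distance 1: (row=4, col=3), (row=5, col=2)
  Distance 2: (row=3, col=3), (row=4, col=2), (row=5, col=1)
  Distance 3: (row=2, col=3), (row=3, col=2), (row=4, col=1), (row=5, col=0)
  Distance 4: (row=1, col=3), (row=2, col=2), (row=3, col=1), (row=4, col=0)
  Distance 5: (row=0, col=3), (row=1, col=2), (row=2, col=1), (row=3, col=0)
  Distance 6: (row=1, col=1)
  Distance 7: (row=0, col=1), (row=1, col=0)
  Distance 8: (row=0, col=0)
Total reachable: 22 (grid has 22 open cells total)

Answer: Reachable cells: 22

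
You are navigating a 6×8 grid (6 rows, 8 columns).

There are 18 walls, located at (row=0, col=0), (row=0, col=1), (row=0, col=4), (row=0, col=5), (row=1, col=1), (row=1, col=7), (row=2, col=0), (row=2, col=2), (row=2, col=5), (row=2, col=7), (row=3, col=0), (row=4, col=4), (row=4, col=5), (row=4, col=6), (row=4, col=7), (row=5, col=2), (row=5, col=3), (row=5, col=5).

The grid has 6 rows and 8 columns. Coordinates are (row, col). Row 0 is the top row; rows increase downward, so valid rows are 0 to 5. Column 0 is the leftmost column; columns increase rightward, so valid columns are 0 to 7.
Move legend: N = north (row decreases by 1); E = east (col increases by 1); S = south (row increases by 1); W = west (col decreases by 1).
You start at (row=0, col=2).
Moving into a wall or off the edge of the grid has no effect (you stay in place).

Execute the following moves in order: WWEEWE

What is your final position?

Start: (row=0, col=2)
  W (west): blocked, stay at (row=0, col=2)
  W (west): blocked, stay at (row=0, col=2)
  E (east): (row=0, col=2) -> (row=0, col=3)
  E (east): blocked, stay at (row=0, col=3)
  W (west): (row=0, col=3) -> (row=0, col=2)
  E (east): (row=0, col=2) -> (row=0, col=3)
Final: (row=0, col=3)

Answer: Final position: (row=0, col=3)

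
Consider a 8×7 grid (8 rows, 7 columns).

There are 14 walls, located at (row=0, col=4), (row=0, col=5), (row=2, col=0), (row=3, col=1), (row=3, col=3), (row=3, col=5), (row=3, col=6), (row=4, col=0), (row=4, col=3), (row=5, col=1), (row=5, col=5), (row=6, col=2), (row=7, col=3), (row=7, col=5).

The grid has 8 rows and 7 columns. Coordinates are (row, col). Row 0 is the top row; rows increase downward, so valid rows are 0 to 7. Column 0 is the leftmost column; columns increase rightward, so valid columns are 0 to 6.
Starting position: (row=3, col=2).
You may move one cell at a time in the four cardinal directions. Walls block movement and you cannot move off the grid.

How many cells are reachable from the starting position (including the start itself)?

BFS flood-fill from (row=3, col=2):
  Distance 0: (row=3, col=2)
  Distance 1: (row=2, col=2), (row=4, col=2)
  Distance 2: (row=1, col=2), (row=2, col=1), (row=2, col=3), (row=4, col=1), (row=5, col=2)
  Distance 3: (row=0, col=2), (row=1, col=1), (row=1, col=3), (row=2, col=4), (row=5, col=3)
  Distance 4: (row=0, col=1), (row=0, col=3), (row=1, col=0), (row=1, col=4), (row=2, col=5), (row=3, col=4), (row=5, col=4), (row=6, col=3)
  Distance 5: (row=0, col=0), (row=1, col=5), (row=2, col=6), (row=4, col=4), (row=6, col=4)
  Distance 6: (row=1, col=6), (row=4, col=5), (row=6, col=5), (row=7, col=4)
  Distance 7: (row=0, col=6), (row=4, col=6), (row=6, col=6)
  Distance 8: (row=5, col=6), (row=7, col=6)
Total reachable: 35 (grid has 42 open cells total)

Answer: Reachable cells: 35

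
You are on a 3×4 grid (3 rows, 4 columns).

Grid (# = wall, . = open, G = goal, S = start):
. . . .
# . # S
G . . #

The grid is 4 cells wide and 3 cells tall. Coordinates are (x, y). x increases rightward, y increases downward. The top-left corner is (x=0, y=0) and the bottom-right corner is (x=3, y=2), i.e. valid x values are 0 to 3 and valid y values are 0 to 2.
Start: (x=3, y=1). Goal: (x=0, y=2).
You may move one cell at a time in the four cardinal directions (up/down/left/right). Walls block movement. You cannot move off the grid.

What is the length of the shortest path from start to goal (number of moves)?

BFS from (x=3, y=1) until reaching (x=0, y=2):
  Distance 0: (x=3, y=1)
  Distance 1: (x=3, y=0)
  Distance 2: (x=2, y=0)
  Distance 3: (x=1, y=0)
  Distance 4: (x=0, y=0), (x=1, y=1)
  Distance 5: (x=1, y=2)
  Distance 6: (x=0, y=2), (x=2, y=2)  <- goal reached here
One shortest path (6 moves): (x=3, y=1) -> (x=3, y=0) -> (x=2, y=0) -> (x=1, y=0) -> (x=1, y=1) -> (x=1, y=2) -> (x=0, y=2)

Answer: Shortest path length: 6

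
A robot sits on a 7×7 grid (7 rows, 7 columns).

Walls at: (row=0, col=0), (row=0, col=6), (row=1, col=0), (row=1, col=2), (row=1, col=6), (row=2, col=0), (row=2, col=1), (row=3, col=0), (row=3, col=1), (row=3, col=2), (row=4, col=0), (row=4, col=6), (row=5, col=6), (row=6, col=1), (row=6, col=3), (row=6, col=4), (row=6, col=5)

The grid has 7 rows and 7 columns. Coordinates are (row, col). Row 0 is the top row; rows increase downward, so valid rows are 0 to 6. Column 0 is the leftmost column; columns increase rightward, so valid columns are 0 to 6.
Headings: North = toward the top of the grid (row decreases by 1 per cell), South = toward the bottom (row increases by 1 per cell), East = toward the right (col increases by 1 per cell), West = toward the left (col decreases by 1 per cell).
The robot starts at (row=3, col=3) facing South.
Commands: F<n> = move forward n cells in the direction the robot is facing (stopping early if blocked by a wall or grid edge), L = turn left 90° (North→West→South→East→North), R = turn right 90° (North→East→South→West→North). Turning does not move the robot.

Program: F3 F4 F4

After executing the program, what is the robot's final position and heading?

Start: (row=3, col=3), facing South
  F3: move forward 2/3 (blocked), now at (row=5, col=3)
  F4: move forward 0/4 (blocked), now at (row=5, col=3)
  F4: move forward 0/4 (blocked), now at (row=5, col=3)
Final: (row=5, col=3), facing South

Answer: Final position: (row=5, col=3), facing South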